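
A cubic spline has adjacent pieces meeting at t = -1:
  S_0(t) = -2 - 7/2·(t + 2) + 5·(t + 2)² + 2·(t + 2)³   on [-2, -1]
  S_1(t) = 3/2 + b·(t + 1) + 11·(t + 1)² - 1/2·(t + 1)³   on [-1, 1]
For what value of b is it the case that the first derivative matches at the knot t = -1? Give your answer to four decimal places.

S_0'(t) = -7/2 + 10·(t + 2) + 6·(t + 2)², so S_0'(-1) = 25/2. On the right, S_1'(-1) = b, so b = 25/2.

12.5000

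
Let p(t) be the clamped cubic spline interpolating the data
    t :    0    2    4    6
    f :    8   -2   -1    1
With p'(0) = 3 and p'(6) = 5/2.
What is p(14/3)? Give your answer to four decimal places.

With m_i denoting the second derivative at x_i, h_i = 2, 2, 2, and Δ_i = (y_(i+1) − y_i)/h_i = -5, 1/2, 1:
  2·m_0 + 8·m_1 + 2·m_2 = 6(Δ_1 - Δ_0) = 33
  2·m_1 + 8·m_2 + 2·m_3 = 6(Δ_2 - Δ_1) = 3
Clamped end conditions give two more equations: 2h_0·m_0 + h_0·m_1 = 6(Δ_0 - p'(0)) = -48 and h_2·m_2 + 2h_2·m_3 = 6(p'(6) - Δ_2) = 9.
Hence m_0 = -247/15, m_1 = 134/15, m_2 = -83/30, m_3 = 109/30.
On [4, 6], p(t) = -1 + 49/30·(t - 4) - 83/60·(t - 4)² + 8/15·(t - 4)³.
With (t - 4) = 2/3: p(14/3) = -149/405.

-0.3679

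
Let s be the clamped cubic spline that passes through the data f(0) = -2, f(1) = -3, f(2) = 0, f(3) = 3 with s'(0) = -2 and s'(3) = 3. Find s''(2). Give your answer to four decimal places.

-1.8667

Write M_i for s''(x_i). With h_i = 1, 1, 1 and divided differences Δ_i = -1, 3, 3, the continuity of s' gives the tridiagonal system
  1·M_0 + 4·M_1 + 1·M_2 = 6(Δ_1 - Δ_0) = 24
  1·M_1 + 4·M_2 + 1·M_3 = 6(Δ_2 - Δ_1) = 0
Clamped end conditions give two more equations: 2h_0·M_0 + h_0·M_1 = 6(Δ_0 - s'(0)) = 6 and h_2·M_2 + 2h_2·M_3 = 6(s'(3) - Δ_2) = 0.
Solving the tridiagonal system: M_0 = -4/15, M_1 = 98/15, M_2 = -28/15, M_3 = 14/15.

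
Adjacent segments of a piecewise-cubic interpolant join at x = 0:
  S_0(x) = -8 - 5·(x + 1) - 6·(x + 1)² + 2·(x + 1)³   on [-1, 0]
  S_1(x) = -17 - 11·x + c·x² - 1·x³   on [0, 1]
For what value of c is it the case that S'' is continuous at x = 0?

0

S_0''(x) = -12 + 12·(x + 1), so S_0''(0) = 0. On the right, S_1''(0) = 2c, so c = 0.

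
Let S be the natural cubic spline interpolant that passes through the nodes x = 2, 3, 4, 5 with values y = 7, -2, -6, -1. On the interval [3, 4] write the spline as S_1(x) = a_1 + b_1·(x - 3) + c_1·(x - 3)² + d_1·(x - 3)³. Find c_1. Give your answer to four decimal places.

2.2000

Put M_i = S'' at the i-th knot. Here h = (1, 1, 1) and Δ = (-9, -4, 5), so the interior equations h_(i-1)·M_(i-1) + 2(h_(i-1)+h_i)·M_i + h_i·M_(i+1) = 6(Δ_i − Δ_(i-1)) read
  1·M_0 + 4·M_1 + 1·M_2 = 6(Δ_1 - Δ_0) = 30
  1·M_1 + 4·M_2 + 1·M_3 = 6(Δ_2 - Δ_1) = 54
Natural end conditions: M_0 = M_3 = 0.
Solving the tridiagonal system: M_0 = 0, M_1 = 22/5, M_2 = 62/5, M_3 = 0.
On [3, 4], with S_1(x) = a_1 + b_1·(x - 3) + c_1·(x - 3)² + d_1·(x - 3)³: c_1 = M_1/2 = 11/5, d_1 = (M_2 - M_1)/(6h_1) = 4/3, b_1 = Δ_1 - h_1(2M_1 + M_2)/6 = -113/15.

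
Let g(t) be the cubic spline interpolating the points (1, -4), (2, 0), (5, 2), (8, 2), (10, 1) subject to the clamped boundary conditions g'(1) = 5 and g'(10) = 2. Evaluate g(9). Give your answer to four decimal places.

0.7351

Write M_i for g''(x_i). With h_i = 1, 3, 3, 2 and divided differences Δ_i = 4, 2/3, 0, -1/2, the continuity of g' gives the tridiagonal system
  1·M_0 + 8·M_1 + 3·M_2 = 6(Δ_1 - Δ_0) = -20
  3·M_1 + 12·M_2 + 3·M_3 = 6(Δ_2 - Δ_1) = -4
  3·M_2 + 10·M_3 + 2·M_4 = 6(Δ_3 - Δ_2) = -3
Clamped end conditions give two more equations: 2h_0·M_0 + h_0·M_1 = 6(Δ_0 - g'(1)) = -6 and h_3·M_3 + 2h_3·M_4 = 6(g'(10) - Δ_3) = 15.
Solving: M_0 = -73/42, M_1 = -53/21, M_2 = 9/14, M_3 = -29/21, M_4 = 373/84.
On [8, 10], g(t) = 2 - 89/84·(t - 8) - 29/42·(t - 8)² + 163/336·(t - 8)³.
With (t - 8) = 1: g(9) = 247/336.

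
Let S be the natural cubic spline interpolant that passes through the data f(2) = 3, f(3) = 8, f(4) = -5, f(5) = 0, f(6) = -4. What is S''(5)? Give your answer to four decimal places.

With m_i denoting the second derivative at x_i, h_i = 1, 1, 1, 1, and Δ_i = (y_(i+1) − y_i)/h_i = 5, -13, 5, -4:
  1·m_0 + 4·m_1 + 1·m_2 = 6(Δ_1 - Δ_0) = -108
  1·m_1 + 4·m_2 + 1·m_3 = 6(Δ_2 - Δ_1) = 108
  1·m_2 + 4·m_3 + 1·m_4 = 6(Δ_3 - Δ_2) = -54
Natural end conditions: m_0 = m_4 = 0.
Solving the tridiagonal system: m_0 = 0, m_1 = -1053/28, m_2 = 297/7, m_3 = -675/28, m_4 = 0.

-24.1071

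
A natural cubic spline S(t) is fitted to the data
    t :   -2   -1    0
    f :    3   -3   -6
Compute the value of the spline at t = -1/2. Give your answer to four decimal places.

Write M_i for S''(x_i). With h_i = 1, 1 and divided differences Δ_i = -6, -3, the continuity of S' gives the tridiagonal system
  1·M_0 + 4·M_1 + 1·M_2 = 6(Δ_1 - Δ_0) = 18
Natural end conditions: M_0 = M_2 = 0.
Solving the tridiagonal system: M_0 = 0, M_1 = 9/2, M_2 = 0.
On [-1, 0], S(t) = -3 - 9/2·(t + 1) + 9/4·(t + 1)² - 3/4·(t + 1)³.
With (t + 1) = 1/2: S(-1/2) = -153/32.

-4.7813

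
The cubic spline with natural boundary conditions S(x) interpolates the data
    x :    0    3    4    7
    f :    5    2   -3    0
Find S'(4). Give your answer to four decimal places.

Write σ_i for S''(x_i). With h_i = 3, 1, 3 and divided differences Δ_i = -1, -5, 1, the continuity of S' gives the tridiagonal system
  3·σ_0 + 8·σ_1 + 1·σ_2 = 6(Δ_1 - Δ_0) = -24
  1·σ_1 + 8·σ_2 + 3·σ_3 = 6(Δ_2 - Δ_1) = 36
Natural end conditions: σ_0 = σ_3 = 0.
Solving the tridiagonal system: σ_0 = 0, σ_1 = -76/21, σ_2 = 104/21, σ_3 = 0.
On [4, 7], S'(x) = b_2 + 2c_2·(x - 4) + 3d_2·(x - 4)² with b_2 = Δ_2 - h_2(2σ_2 + σ_3)/6 = -83/21, c_2 = σ_2/2 = 52/21, d_2 = (σ_3 - σ_2)/(6h_2) = -52/189. So S'(4) = -83/21.

-3.9524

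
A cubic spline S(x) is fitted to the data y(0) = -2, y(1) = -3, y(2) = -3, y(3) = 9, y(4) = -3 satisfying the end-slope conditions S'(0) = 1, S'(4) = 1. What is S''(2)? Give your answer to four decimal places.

35.2500

Write σ_i for S''(x_i). With h_i = 1, 1, 1, 1 and divided differences Δ_i = -1, 0, 12, -12, the continuity of S' gives the tridiagonal system
  1·σ_0 + 4·σ_1 + 1·σ_2 = 6(Δ_1 - Δ_0) = 6
  1·σ_1 + 4·σ_2 + 1·σ_3 = 6(Δ_2 - Δ_1) = 72
  1·σ_2 + 4·σ_3 + 1·σ_4 = 6(Δ_3 - Δ_2) = -144
Clamped end conditions give two more equations: 2h_0·σ_0 + h_0·σ_1 = 6(Δ_0 - S'(0)) = -12 and h_3·σ_3 + 2h_3·σ_4 = 6(S'(4) - Δ_3) = 78.
Solving: σ_0 = -75/28, σ_1 = -93/14, σ_2 = 141/4, σ_3 = -873/14, σ_4 = 1965/28.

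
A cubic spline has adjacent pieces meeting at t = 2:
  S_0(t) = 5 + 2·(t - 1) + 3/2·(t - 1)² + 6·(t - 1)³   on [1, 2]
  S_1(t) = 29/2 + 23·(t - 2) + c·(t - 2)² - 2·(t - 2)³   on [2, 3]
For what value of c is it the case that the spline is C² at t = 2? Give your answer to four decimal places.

19.5000

S_0''(t) = 3 + 36·(t - 1), so S_0''(2) = 39. On the right, S_1''(2) = 2c, so c = 39/2.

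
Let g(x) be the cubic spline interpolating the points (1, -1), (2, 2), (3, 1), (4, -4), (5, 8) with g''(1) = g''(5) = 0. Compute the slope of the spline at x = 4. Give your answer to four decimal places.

2.4643

Write σ_i for g''(x_i). With h_i = 1, 1, 1, 1 and divided differences Δ_i = 3, -1, -5, 12, the continuity of g' gives the tridiagonal system
  1·σ_0 + 4·σ_1 + 1·σ_2 = 6(Δ_1 - Δ_0) = -24
  1·σ_1 + 4·σ_2 + 1·σ_3 = 6(Δ_2 - Δ_1) = -24
  1·σ_2 + 4·σ_3 + 1·σ_4 = 6(Δ_3 - Δ_2) = 102
Natural end conditions: σ_0 = σ_4 = 0.
Solving the tridiagonal system: σ_0 = 0, σ_1 = -81/28, σ_2 = -87/7, σ_3 = 801/28, σ_4 = 0.
On [4, 5], g'(x) = b_3 + 2c_3·(x - 4) + 3d_3·(x - 4)² with b_3 = Δ_3 - h_3(2σ_3 + σ_4)/6 = 69/28, c_3 = σ_3/2 = 801/56, d_3 = (σ_4 - σ_3)/(6h_3) = -267/56. So g'(4) = 69/28.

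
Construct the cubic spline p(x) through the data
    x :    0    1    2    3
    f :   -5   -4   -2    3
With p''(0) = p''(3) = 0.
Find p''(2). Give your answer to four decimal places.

4.4000

Let M_i = p''(x_i). Step sizes h_i = 1, 1, 1; slopes of the chords Δ_i = (y_(i+1) - y_i)/h_i = 1, 2, 5.
  1·M_0 + 4·M_1 + 1·M_2 = 6(Δ_1 - Δ_0) = 6
  1·M_1 + 4·M_2 + 1·M_3 = 6(Δ_2 - Δ_1) = 18
Natural end conditions: M_0 = M_3 = 0.
Forward elimination and back-substitution give M_0 = 0, M_1 = 2/5, M_2 = 22/5, M_3 = 0.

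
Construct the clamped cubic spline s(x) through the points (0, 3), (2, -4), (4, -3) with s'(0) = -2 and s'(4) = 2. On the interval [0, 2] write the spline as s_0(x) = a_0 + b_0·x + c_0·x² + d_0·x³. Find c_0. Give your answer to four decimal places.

-2.1250

Put M_i = s'' at the i-th knot. Here h = (2, 2) and Δ = (-7/2, 1/2), so the interior equations h_(i-1)·M_(i-1) + 2(h_(i-1)+h_i)·M_i + h_i·M_(i+1) = 6(Δ_i − Δ_(i-1)) read
  2·M_0 + 8·M_1 + 2·M_2 = 6(Δ_1 - Δ_0) = 24
Clamped end conditions give two more equations: 2h_0·M_0 + h_0·M_1 = 6(Δ_0 - s'(0)) = -9 and h_1·M_1 + 2h_1·M_2 = 6(s'(4) - Δ_1) = 9.
Solving the tridiagonal system: M_0 = -17/4, M_1 = 4, M_2 = 1/4.
On [0, 2], with s_0(x) = a_0 + b_0·x + c_0·x² + d_0·x³: c_0 = M_0/2 = -17/8, d_0 = (M_1 - M_0)/(6h_0) = 11/16, b_0 = Δ_0 - h_0(2M_0 + M_1)/6 = -2.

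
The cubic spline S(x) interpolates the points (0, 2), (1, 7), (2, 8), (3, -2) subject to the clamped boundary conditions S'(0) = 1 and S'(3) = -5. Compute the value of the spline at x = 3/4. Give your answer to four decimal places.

Put m_i = S'' at the i-th knot. Here h = (1, 1, 1) and Δ = (5, 1, -10), so the interior equations h_(i-1)·m_(i-1) + 2(h_(i-1)+h_i)·m_i + h_i·m_(i+1) = 6(Δ_i − Δ_(i-1)) read
  1·m_0 + 4·m_1 + 1·m_2 = 6(Δ_1 - Δ_0) = -24
  1·m_1 + 4·m_2 + 1·m_3 = 6(Δ_2 - Δ_1) = -66
Clamped end conditions give two more equations: 2h_0·m_0 + h_0·m_1 = 6(Δ_0 - S'(0)) = 24 and h_2·m_2 + 2h_2·m_3 = 6(S'(3) - Δ_2) = 30.
Forward elimination and back-substitution give m_0 = 14, m_1 = -4, m_2 = -22, m_3 = 26.
On [0, 1], S(x) = 2 + 1·x + 7·x² - 3·x³.
With x = 3/4: S(3/4) = 347/64.

5.4219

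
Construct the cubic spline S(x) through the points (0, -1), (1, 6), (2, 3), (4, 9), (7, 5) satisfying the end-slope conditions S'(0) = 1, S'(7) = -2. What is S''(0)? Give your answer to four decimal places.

Write m_i for S''(x_i). With h_i = 1, 1, 2, 3 and divided differences Δ_i = 7, -3, 3, -4/3, the continuity of S' gives the tridiagonal system
  1·m_0 + 4·m_1 + 1·m_2 = 6(Δ_1 - Δ_0) = -60
  1·m_1 + 6·m_2 + 2·m_3 = 6(Δ_2 - Δ_1) = 36
  2·m_2 + 10·m_3 + 3·m_4 = 6(Δ_3 - Δ_2) = -26
Clamped end conditions give two more equations: 2h_0·m_0 + h_0·m_1 = 6(Δ_0 - S'(0)) = 36 and h_3·m_3 + 2h_3·m_4 = 6(S'(7) - Δ_3) = -4.
Solving: m_0 = 803/26, m_1 = -335/13, m_2 = 317/26, m_3 = -74/13, m_4 = 85/39.

30.8846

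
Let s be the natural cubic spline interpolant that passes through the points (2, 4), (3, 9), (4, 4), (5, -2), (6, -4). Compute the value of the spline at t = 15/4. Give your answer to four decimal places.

Let M_i = s''(x_i). Step sizes h_i = 1, 1, 1, 1; slopes of the chords Δ_i = (y_(i+1) - y_i)/h_i = 5, -5, -6, -2.
  1·M_0 + 4·M_1 + 1·M_2 = 6(Δ_1 - Δ_0) = -60
  1·M_1 + 4·M_2 + 1·M_3 = 6(Δ_2 - Δ_1) = -6
  1·M_2 + 4·M_3 + 1·M_4 = 6(Δ_3 - Δ_2) = 24
Natural end conditions: M_0 = M_4 = 0.
Solving the tridiagonal system: M_0 = 0, M_1 = -213/14, M_2 = 6/7, M_3 = 81/14, M_4 = 0.
On [3, 4], s(t) = 9 - 1/14·(t - 3) - 213/28·(t - 3)² + 75/28·(t - 3)³.
With (t - 3) = 3/4: s(15/4) = 10389/1792.

5.7974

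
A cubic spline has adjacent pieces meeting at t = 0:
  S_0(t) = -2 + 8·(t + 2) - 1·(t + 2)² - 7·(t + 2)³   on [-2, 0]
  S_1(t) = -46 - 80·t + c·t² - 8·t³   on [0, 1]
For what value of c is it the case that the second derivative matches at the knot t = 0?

S_0''(t) = -2 - 42·(t + 2), so S_0''(0) = -86. On the right, S_1''(0) = 2c, so c = -43.

-43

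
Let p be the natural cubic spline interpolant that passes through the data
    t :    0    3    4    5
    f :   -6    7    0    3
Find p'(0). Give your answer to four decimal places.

9.6882

Let M_i = p''(x_i). Step sizes h_i = 3, 1, 1; slopes of the chords Δ_i = (y_(i+1) - y_i)/h_i = 13/3, -7, 3.
  3·M_0 + 8·M_1 + 1·M_2 = 6(Δ_1 - Δ_0) = -68
  1·M_1 + 4·M_2 + 1·M_3 = 6(Δ_2 - Δ_1) = 60
Natural end conditions: M_0 = M_3 = 0.
Hence M_0 = 0, M_1 = -332/31, M_2 = 548/31, M_3 = 0.
On [0, 3], p'(t) = b_0 + 2c_0·t + 3d_0·t² with b_0 = Δ_0 - h_0(2M_0 + M_1)/6 = 901/93, c_0 = M_0/2 = 0, d_0 = (M_1 - M_0)/(6h_0) = -166/279. So p'(0) = 901/93.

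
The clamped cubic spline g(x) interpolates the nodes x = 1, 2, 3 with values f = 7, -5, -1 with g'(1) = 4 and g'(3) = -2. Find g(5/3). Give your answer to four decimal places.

-0.6296

Write M_i for g''(x_i). With h_i = 1, 1 and divided differences Δ_i = -12, 4, the continuity of g' gives the tridiagonal system
  1·M_0 + 4·M_1 + 1·M_2 = 6(Δ_1 - Δ_0) = 96
Clamped end conditions give two more equations: 2h_0·M_0 + h_0·M_1 = 6(Δ_0 - g'(1)) = -96 and h_1·M_1 + 2h_1·M_2 = 6(g'(3) - Δ_1) = -36.
Solving the tridiagonal system: M_0 = -75, M_1 = 54, M_2 = -45.
On [1, 2], g(x) = 7 + 4·(x - 1) - 75/2·(x - 1)² + 43/2·(x - 1)³.
With (x - 1) = 2/3: g(5/3) = -17/27.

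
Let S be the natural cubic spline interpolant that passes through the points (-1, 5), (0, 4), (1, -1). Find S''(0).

-6

Write σ_i for S''(x_i). With h_i = 1, 1 and divided differences Δ_i = -1, -5, the continuity of S' gives the tridiagonal system
  1·σ_0 + 4·σ_1 + 1·σ_2 = 6(Δ_1 - Δ_0) = -24
Natural end conditions: σ_0 = σ_2 = 0.
Solving the tridiagonal system: σ_0 = 0, σ_1 = -6, σ_2 = 0.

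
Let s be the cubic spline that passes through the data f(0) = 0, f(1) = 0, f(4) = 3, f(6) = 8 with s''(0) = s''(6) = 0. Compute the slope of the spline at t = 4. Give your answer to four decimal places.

Let M_i = s''(x_i). Step sizes h_i = 1, 3, 2; slopes of the chords Δ_i = (y_(i+1) - y_i)/h_i = 0, 1, 5/2.
  1·M_0 + 8·M_1 + 3·M_2 = 6(Δ_1 - Δ_0) = 6
  3·M_1 + 10·M_2 + 2·M_3 = 6(Δ_2 - Δ_1) = 9
Natural end conditions: M_0 = M_3 = 0.
Hence M_0 = 0, M_1 = 33/71, M_2 = 54/71, M_3 = 0.
On [4, 6], s'(t) = b_2 + 2c_2·(t - 4) + 3d_2·(t - 4)² with b_2 = Δ_2 - h_2(2M_2 + M_3)/6 = 283/142, c_2 = M_2/2 = 27/71, d_2 = (M_3 - M_2)/(6h_2) = -9/142. So s'(4) = 283/142.

1.9930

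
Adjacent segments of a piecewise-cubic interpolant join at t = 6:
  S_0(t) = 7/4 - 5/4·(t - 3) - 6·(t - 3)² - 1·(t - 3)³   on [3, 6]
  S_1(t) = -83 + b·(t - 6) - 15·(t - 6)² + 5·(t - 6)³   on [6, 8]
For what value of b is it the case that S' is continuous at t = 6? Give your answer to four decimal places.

S_0'(t) = -5/4 - 12·(t - 3) - 3·(t - 3)², so S_0'(6) = -257/4. On the right, S_1'(6) = b, so b = -257/4.

-64.2500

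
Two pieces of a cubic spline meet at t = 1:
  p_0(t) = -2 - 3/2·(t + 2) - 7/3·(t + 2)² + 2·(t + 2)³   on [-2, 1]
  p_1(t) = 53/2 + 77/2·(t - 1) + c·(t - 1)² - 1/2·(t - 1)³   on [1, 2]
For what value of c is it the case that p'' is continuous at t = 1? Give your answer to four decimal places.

15.6667

p_0''(t) = -14/3 + 12·(t + 2), so p_0''(1) = 94/3. On the right, p_1''(1) = 2c, so c = 47/3.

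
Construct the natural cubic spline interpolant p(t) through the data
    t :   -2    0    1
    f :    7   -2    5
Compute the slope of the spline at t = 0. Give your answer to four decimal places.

3.1667

With m_i denoting the second derivative at x_i, h_i = 2, 1, and Δ_i = (y_(i+1) − y_i)/h_i = -9/2, 7:
  2·m_0 + 6·m_1 + 1·m_2 = 6(Δ_1 - Δ_0) = 69
Natural end conditions: m_0 = m_2 = 0.
Solving the tridiagonal system: m_0 = 0, m_1 = 23/2, m_2 = 0.
On [0, 1], p'(t) = b_1 + 2c_1·t + 3d_1·t² with b_1 = Δ_1 - h_1(2m_1 + m_2)/6 = 19/6, c_1 = m_1/2 = 23/4, d_1 = (m_2 - m_1)/(6h_1) = -23/12. So p'(0) = 19/6.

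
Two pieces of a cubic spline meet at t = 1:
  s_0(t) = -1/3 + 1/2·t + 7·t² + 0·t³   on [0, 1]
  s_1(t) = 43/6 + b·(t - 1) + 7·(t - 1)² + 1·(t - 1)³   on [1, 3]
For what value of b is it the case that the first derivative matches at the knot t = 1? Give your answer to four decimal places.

14.5000

s_0'(t) = 1/2 + 14·t + 0·t², so s_0'(1) = 29/2. On the right, s_1'(1) = b, so b = 29/2.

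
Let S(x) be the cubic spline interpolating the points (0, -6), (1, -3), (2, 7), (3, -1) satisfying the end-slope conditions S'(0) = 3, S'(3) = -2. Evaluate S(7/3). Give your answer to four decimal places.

5.0346

Write m_i for S''(x_i). With h_i = 1, 1, 1 and divided differences Δ_i = 3, 10, -8, the continuity of S' gives the tridiagonal system
  1·m_0 + 4·m_1 + 1·m_2 = 6(Δ_1 - Δ_0) = 42
  1·m_1 + 4·m_2 + 1·m_3 = 6(Δ_2 - Δ_1) = -108
Clamped end conditions give two more equations: 2h_0·m_0 + h_0·m_1 = 6(Δ_0 - S'(0)) = 0 and h_2·m_2 + 2h_2·m_3 = 6(S'(3) - Δ_2) = 36.
Solving the tridiagonal system: m_0 = -182/15, m_1 = 364/15, m_2 = -644/15, m_3 = 592/15.
On [2, 3], S(x) = 7 - 4/15·(x - 2) - 322/15·(x - 2)² + 206/15·(x - 2)³.
With (x - 2) = 1/3: S(7/3) = 2039/405.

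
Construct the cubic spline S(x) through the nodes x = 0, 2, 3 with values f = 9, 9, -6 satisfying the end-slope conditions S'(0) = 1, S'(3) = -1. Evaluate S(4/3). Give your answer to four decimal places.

13.5432

Write m_i for S''(x_i). With h_i = 2, 1 and divided differences Δ_i = 0, -15, the continuity of S' gives the tridiagonal system
  2·m_0 + 6·m_1 + 1·m_2 = 6(Δ_1 - Δ_0) = -90
Clamped end conditions give two more equations: 2h_0·m_0 + h_0·m_1 = 6(Δ_0 - S'(0)) = -6 and h_1·m_1 + 2h_1·m_2 = 6(S'(3) - Δ_1) = 84.
Solving the tridiagonal system: m_0 = 77/6, m_1 = -86/3, m_2 = 169/3.
On [0, 2], S(x) = 9 + 1·x + 77/12·x² - 83/24·x³.
With x = 4/3: S(4/3) = 1097/81.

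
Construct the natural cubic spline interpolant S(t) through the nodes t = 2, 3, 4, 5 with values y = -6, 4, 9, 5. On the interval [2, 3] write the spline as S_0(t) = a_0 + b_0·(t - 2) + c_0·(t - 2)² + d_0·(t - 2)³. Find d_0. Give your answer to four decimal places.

-0.7333

Put M_i = S'' at the i-th knot. Here h = (1, 1, 1) and Δ = (10, 5, -4), so the interior equations h_(i-1)·M_(i-1) + 2(h_(i-1)+h_i)·M_i + h_i·M_(i+1) = 6(Δ_i − Δ_(i-1)) read
  1·M_0 + 4·M_1 + 1·M_2 = 6(Δ_1 - Δ_0) = -30
  1·M_1 + 4·M_2 + 1·M_3 = 6(Δ_2 - Δ_1) = -54
Natural end conditions: M_0 = M_3 = 0.
Solving the tridiagonal system: M_0 = 0, M_1 = -22/5, M_2 = -62/5, M_3 = 0.
On [2, 3], with S_0(t) = a_0 + b_0·(t - 2) + c_0·(t - 2)² + d_0·(t - 2)³: c_0 = M_0/2 = 0, d_0 = (M_1 - M_0)/(6h_0) = -11/15, b_0 = Δ_0 - h_0(2M_0 + M_1)/6 = 161/15.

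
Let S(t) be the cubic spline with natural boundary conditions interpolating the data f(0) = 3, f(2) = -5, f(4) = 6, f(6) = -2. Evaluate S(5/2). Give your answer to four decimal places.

Let m_i = S''(x_i). Step sizes h_i = 2, 2, 2; slopes of the chords Δ_i = (y_(i+1) - y_i)/h_i = -4, 11/2, -4.
  2·m_0 + 8·m_1 + 2·m_2 = 6(Δ_1 - Δ_0) = 57
  2·m_1 + 8·m_2 + 2·m_3 = 6(Δ_2 - Δ_1) = -57
Natural end conditions: m_0 = m_3 = 0.
Solving: m_0 = 0, m_1 = 19/2, m_2 = -19/2, m_3 = 0.
On [2, 4], S(t) = -5 + 7/3·(t - 2) + 19/4·(t - 2)² - 19/12·(t - 2)³.
With (t - 2) = 1/2: S(5/2) = -91/32.

-2.8438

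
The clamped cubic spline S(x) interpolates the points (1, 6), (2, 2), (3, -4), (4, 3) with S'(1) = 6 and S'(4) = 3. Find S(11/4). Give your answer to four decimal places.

-3.8500

Let M_i = S''(x_i). Step sizes h_i = 1, 1, 1; slopes of the chords Δ_i = (y_(i+1) - y_i)/h_i = -4, -6, 7.
  1·M_0 + 4·M_1 + 1·M_2 = 6(Δ_1 - Δ_0) = -12
  1·M_1 + 4·M_2 + 1·M_3 = 6(Δ_2 - Δ_1) = 78
Clamped end conditions give two more equations: 2h_0·M_0 + h_0·M_1 = 6(Δ_0 - S'(1)) = -60 and h_2·M_2 + 2h_2·M_3 = 6(S'(4) - Δ_2) = -24.
Forward elimination and back-substitution give M_0 = -144/5, M_1 = -12/5, M_2 = 132/5, M_3 = -126/5.
On [2, 3], S(x) = 2 - 48/5·(x - 2) - 6/5·(x - 2)² + 24/5·(x - 2)³.
With (x - 2) = 3/4: S(11/4) = -77/20.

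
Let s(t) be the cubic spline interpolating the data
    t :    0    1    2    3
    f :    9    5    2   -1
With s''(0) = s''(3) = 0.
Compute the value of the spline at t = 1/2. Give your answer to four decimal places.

6.9000

Let M_i = s''(x_i). Step sizes h_i = 1, 1, 1; slopes of the chords Δ_i = (y_(i+1) - y_i)/h_i = -4, -3, -3.
  1·M_0 + 4·M_1 + 1·M_2 = 6(Δ_1 - Δ_0) = 6
  1·M_1 + 4·M_2 + 1·M_3 = 6(Δ_2 - Δ_1) = 0
Natural end conditions: M_0 = M_3 = 0.
Solving: M_0 = 0, M_1 = 8/5, M_2 = -2/5, M_3 = 0.
On [0, 1], s(t) = 9 - 64/15·t + 0·t² + 4/15·t³.
With t = 1/2: s(1/2) = 69/10.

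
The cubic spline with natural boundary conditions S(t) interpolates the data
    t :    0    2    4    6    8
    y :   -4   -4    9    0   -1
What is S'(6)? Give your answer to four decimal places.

Let m_i = S''(x_i). Step sizes h_i = 2, 2, 2, 2; slopes of the chords Δ_i = (y_(i+1) - y_i)/h_i = 0, 13/2, -9/2, -1/2.
  2·m_0 + 8·m_1 + 2·m_2 = 6(Δ_1 - Δ_0) = 39
  2·m_1 + 8·m_2 + 2·m_3 = 6(Δ_2 - Δ_1) = -66
  2·m_2 + 8·m_3 + 2·m_4 = 6(Δ_3 - Δ_2) = 24
Natural end conditions: m_0 = m_4 = 0.
Forward elimination and back-substitution give m_0 = 0, m_1 = 873/112, m_2 = -327/28, m_3 = 663/112, m_4 = 0.
On [6, 8], S'(t) = b_3 + 2c_3·(t - 6) + 3d_3·(t - 6)² with b_3 = Δ_3 - h_3(2m_3 + m_4)/6 = -249/56, c_3 = m_3/2 = 663/224, d_3 = (m_4 - m_3)/(6h_3) = -221/448. So S'(6) = -249/56.

-4.4464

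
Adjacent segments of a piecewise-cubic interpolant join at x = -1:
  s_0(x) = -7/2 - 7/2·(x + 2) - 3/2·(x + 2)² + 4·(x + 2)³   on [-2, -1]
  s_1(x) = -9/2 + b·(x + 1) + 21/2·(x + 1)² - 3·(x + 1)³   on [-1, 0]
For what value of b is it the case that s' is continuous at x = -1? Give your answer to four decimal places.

s_0'(x) = -7/2 - 3·(x + 2) + 12·(x + 2)², so s_0'(-1) = 11/2. On the right, s_1'(-1) = b, so b = 11/2.

5.5000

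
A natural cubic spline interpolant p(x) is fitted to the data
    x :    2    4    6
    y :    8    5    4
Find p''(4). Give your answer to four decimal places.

0.7500

Put M_i = p'' at the i-th knot. Here h = (2, 2) and Δ = (-3/2, -1/2), so the interior equations h_(i-1)·M_(i-1) + 2(h_(i-1)+h_i)·M_i + h_i·M_(i+1) = 6(Δ_i − Δ_(i-1)) read
  2·M_0 + 8·M_1 + 2·M_2 = 6(Δ_1 - Δ_0) = 6
Natural end conditions: M_0 = M_2 = 0.
Forward elimination and back-substitution give M_0 = 0, M_1 = 3/4, M_2 = 0.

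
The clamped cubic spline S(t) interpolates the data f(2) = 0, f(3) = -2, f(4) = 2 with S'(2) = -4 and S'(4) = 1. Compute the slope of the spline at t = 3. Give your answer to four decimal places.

2.2500

Write σ_i for S''(x_i). With h_i = 1, 1 and divided differences Δ_i = -2, 4, the continuity of S' gives the tridiagonal system
  1·σ_0 + 4·σ_1 + 1·σ_2 = 6(Δ_1 - Δ_0) = 36
Clamped end conditions give two more equations: 2h_0·σ_0 + h_0·σ_1 = 6(Δ_0 - S'(2)) = 12 and h_1·σ_1 + 2h_1·σ_2 = 6(S'(4) - Δ_1) = -18.
Forward elimination and back-substitution give σ_0 = -1/2, σ_1 = 13, σ_2 = -31/2.
On [3, 4], S'(t) = b_1 + 2c_1·(t - 3) + 3d_1·(t - 3)² with b_1 = Δ_1 - h_1(2σ_1 + σ_2)/6 = 9/4, c_1 = σ_1/2 = 13/2, d_1 = (σ_2 - σ_1)/(6h_1) = -19/4. So S'(3) = 9/4.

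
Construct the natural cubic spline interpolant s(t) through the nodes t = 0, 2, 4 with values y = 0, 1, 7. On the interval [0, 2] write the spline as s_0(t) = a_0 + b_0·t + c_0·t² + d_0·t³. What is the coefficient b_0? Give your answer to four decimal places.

-0.1250

Put M_i = s'' at the i-th knot. Here h = (2, 2) and Δ = (1/2, 3), so the interior equations h_(i-1)·M_(i-1) + 2(h_(i-1)+h_i)·M_i + h_i·M_(i+1) = 6(Δ_i − Δ_(i-1)) read
  2·M_0 + 8·M_1 + 2·M_2 = 6(Δ_1 - Δ_0) = 15
Natural end conditions: M_0 = M_2 = 0.
Forward elimination and back-substitution give M_0 = 0, M_1 = 15/8, M_2 = 0.
On [0, 2], with s_0(t) = a_0 + b_0·t + c_0·t² + d_0·t³: c_0 = M_0/2 = 0, d_0 = (M_1 - M_0)/(6h_0) = 5/32, b_0 = Δ_0 - h_0(2M_0 + M_1)/6 = -1/8.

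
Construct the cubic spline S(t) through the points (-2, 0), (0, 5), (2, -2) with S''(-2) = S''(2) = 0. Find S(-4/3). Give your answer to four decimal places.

Let m_i = S''(x_i). Step sizes h_i = 2, 2; slopes of the chords Δ_i = (y_(i+1) - y_i)/h_i = 5/2, -7/2.
  2·m_0 + 8·m_1 + 2·m_2 = 6(Δ_1 - Δ_0) = -36
Natural end conditions: m_0 = m_2 = 0.
Forward elimination and back-substitution give m_0 = 0, m_1 = -9/2, m_2 = 0.
On [-2, 0], S(t) = 0 + 4·(t + 2) + 0·(t + 2)² - 3/8·(t + 2)³.
With (t + 2) = 2/3: S(-4/3) = 23/9.

2.5556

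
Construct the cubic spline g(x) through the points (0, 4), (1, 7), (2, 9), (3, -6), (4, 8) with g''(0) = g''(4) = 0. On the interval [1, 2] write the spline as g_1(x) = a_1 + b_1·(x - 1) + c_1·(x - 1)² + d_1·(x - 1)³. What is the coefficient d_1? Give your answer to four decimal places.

-8.3214

Write m_i for g''(x_i). With h_i = 1, 1, 1, 1 and divided differences Δ_i = 3, 2, -15, 14, the continuity of g' gives the tridiagonal system
  1·m_0 + 4·m_1 + 1·m_2 = 6(Δ_1 - Δ_0) = -6
  1·m_1 + 4·m_2 + 1·m_3 = 6(Δ_2 - Δ_1) = -102
  1·m_2 + 4·m_3 + 1·m_4 = 6(Δ_3 - Δ_2) = 174
Natural end conditions: m_0 = m_4 = 0.
Solving the tridiagonal system: m_0 = 0, m_1 = 123/14, m_2 = -288/7, m_3 = 753/14, m_4 = 0.
On [1, 2], with g_1(x) = a_1 + b_1·(x - 1) + c_1·(x - 1)² + d_1·(x - 1)³: c_1 = m_1/2 = 123/28, d_1 = (m_2 - m_1)/(6h_1) = -233/28, b_1 = Δ_1 - h_1(2m_1 + m_2)/6 = 83/14.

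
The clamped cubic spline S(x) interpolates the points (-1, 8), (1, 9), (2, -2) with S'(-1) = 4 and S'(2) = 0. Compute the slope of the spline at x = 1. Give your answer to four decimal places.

Put M_i = S'' at the i-th knot. Here h = (2, 1) and Δ = (1/2, -11), so the interior equations h_(i-1)·M_(i-1) + 2(h_(i-1)+h_i)·M_i + h_i·M_(i+1) = 6(Δ_i − Δ_(i-1)) read
  2·M_0 + 6·M_1 + 1·M_2 = 6(Δ_1 - Δ_0) = -69
Clamped end conditions give two more equations: 2h_0·M_0 + h_0·M_1 = 6(Δ_0 - S'(-1)) = -21 and h_1·M_1 + 2h_1·M_2 = 6(S'(2) - Δ_1) = 66.
Solving: M_0 = 59/12, M_1 = -61/3, M_2 = 259/6.
On [1, 2], S'(x) = b_1 + 2c_1·(x - 1) + 3d_1·(x - 1)² with b_1 = Δ_1 - h_1(2M_1 + M_2)/6 = -137/12, c_1 = M_1/2 = -61/6, d_1 = (M_2 - M_1)/(6h_1) = 127/12. So S'(1) = -137/12.

-11.4167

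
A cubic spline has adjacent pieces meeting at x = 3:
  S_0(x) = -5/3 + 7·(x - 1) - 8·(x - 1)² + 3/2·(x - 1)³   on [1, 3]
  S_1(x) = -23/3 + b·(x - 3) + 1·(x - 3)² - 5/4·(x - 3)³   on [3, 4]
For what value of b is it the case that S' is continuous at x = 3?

S_0'(x) = 7 - 16·(x - 1) + 9/2·(x - 1)², so S_0'(3) = -7. On the right, S_1'(3) = b, so b = -7.

-7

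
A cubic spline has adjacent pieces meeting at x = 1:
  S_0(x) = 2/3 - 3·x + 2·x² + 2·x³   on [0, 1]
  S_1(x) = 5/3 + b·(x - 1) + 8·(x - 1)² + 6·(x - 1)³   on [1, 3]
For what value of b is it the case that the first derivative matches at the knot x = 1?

S_0'(x) = -3 + 4·x + 6·x², so S_0'(1) = 7. On the right, S_1'(1) = b, so b = 7.

7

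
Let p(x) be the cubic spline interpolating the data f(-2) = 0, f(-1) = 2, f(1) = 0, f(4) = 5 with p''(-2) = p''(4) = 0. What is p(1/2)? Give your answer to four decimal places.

Put M_i = p'' at the i-th knot. Here h = (1, 2, 3) and Δ = (2, -1, 5/3), so the interior equations h_(i-1)·M_(i-1) + 2(h_(i-1)+h_i)·M_i + h_i·M_(i+1) = 6(Δ_i − Δ_(i-1)) read
  1·M_0 + 6·M_1 + 2·M_2 = 6(Δ_1 - Δ_0) = -18
  2·M_1 + 10·M_2 + 3·M_3 = 6(Δ_2 - Δ_1) = 16
Natural end conditions: M_0 = M_3 = 0.
Solving the tridiagonal system: M_0 = 0, M_1 = -53/14, M_2 = 33/14, M_3 = 0.
On [-1, 1], p(x) = 2 + 31/42·(x + 1) - 53/28·(x + 1)² + 43/84·(x + 1)³.
With (x + 1) = 3/2: p(1/2) = 129/224.

0.5759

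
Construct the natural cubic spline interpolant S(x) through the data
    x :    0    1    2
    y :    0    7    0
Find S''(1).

-21

Put M_i = S'' at the i-th knot. Here h = (1, 1) and Δ = (7, -7), so the interior equations h_(i-1)·M_(i-1) + 2(h_(i-1)+h_i)·M_i + h_i·M_(i+1) = 6(Δ_i − Δ_(i-1)) read
  1·M_0 + 4·M_1 + 1·M_2 = 6(Δ_1 - Δ_0) = -84
Natural end conditions: M_0 = M_2 = 0.
Solving the tridiagonal system: M_0 = 0, M_1 = -21, M_2 = 0.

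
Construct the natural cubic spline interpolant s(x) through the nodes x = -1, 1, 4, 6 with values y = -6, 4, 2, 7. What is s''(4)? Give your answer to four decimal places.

Write m_i for s''(x_i). With h_i = 2, 3, 2 and divided differences Δ_i = 5, -2/3, 5/2, the continuity of s' gives the tridiagonal system
  2·m_0 + 10·m_1 + 3·m_2 = 6(Δ_1 - Δ_0) = -34
  3·m_1 + 10·m_2 + 2·m_3 = 6(Δ_2 - Δ_1) = 19
Natural end conditions: m_0 = m_3 = 0.
Hence m_0 = 0, m_1 = -397/91, m_2 = 292/91, m_3 = 0.

3.2088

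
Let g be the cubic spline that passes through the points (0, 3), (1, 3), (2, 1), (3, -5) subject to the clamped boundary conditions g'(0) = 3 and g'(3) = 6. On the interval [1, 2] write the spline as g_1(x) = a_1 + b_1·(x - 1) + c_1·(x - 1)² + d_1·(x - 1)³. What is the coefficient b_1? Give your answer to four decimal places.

-0.4000

Write M_i for g''(x_i). With h_i = 1, 1, 1 and divided differences Δ_i = 0, -2, -6, the continuity of g' gives the tridiagonal system
  1·M_0 + 4·M_1 + 1·M_2 = 6(Δ_1 - Δ_0) = -12
  1·M_1 + 4·M_2 + 1·M_3 = 6(Δ_2 - Δ_1) = -24
Clamped end conditions give two more equations: 2h_0·M_0 + h_0·M_1 = 6(Δ_0 - g'(0)) = -18 and h_2·M_2 + 2h_2·M_3 = 6(g'(3) - Δ_2) = 72.
Forward elimination and back-substitution give M_0 = -56/5, M_1 = 22/5, M_2 = -92/5, M_3 = 226/5.
On [1, 2], with g_1(x) = a_1 + b_1·(x - 1) + c_1·(x - 1)² + d_1·(x - 1)³: c_1 = M_1/2 = 11/5, d_1 = (M_2 - M_1)/(6h_1) = -19/5, b_1 = Δ_1 - h_1(2M_1 + M_2)/6 = -2/5.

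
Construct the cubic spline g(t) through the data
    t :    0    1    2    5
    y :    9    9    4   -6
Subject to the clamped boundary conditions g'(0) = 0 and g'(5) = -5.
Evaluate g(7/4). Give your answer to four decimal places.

5.4197

Write M_i for g''(x_i). With h_i = 1, 1, 3 and divided differences Δ_i = 0, -5, -10/3, the continuity of g' gives the tridiagonal system
  1·M_0 + 4·M_1 + 1·M_2 = 6(Δ_1 - Δ_0) = -30
  1·M_1 + 8·M_2 + 3·M_3 = 6(Δ_2 - Δ_1) = 10
Clamped end conditions give two more equations: 2h_0·M_0 + h_0·M_1 = 6(Δ_0 - g'(0)) = 0 and h_2·M_2 + 2h_2·M_3 = 6(g'(5) - Δ_2) = -10.
Solving: M_0 = 140/29, M_1 = -280/29, M_2 = 110/29, M_3 = -310/87.
On [1, 2], g(t) = 9 - 70/29·(t - 1) - 140/29·(t - 1)² + 65/29·(t - 1)³.
With (t - 1) = 3/4: g(7/4) = 10059/1856.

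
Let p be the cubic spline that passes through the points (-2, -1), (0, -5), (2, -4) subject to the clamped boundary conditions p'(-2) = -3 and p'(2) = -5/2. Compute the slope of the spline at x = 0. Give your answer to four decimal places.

0.2500

Let m_i = p''(x_i). Step sizes h_i = 2, 2; slopes of the chords Δ_i = (y_(i+1) - y_i)/h_i = -2, 1/2.
  2·m_0 + 8·m_1 + 2·m_2 = 6(Δ_1 - Δ_0) = 15
Clamped end conditions give two more equations: 2h_0·m_0 + h_0·m_1 = 6(Δ_0 - p'(-2)) = 6 and h_1·m_1 + 2h_1·m_2 = 6(p'(2) - Δ_1) = -18.
Forward elimination and back-substitution give m_0 = -1/4, m_1 = 7/2, m_2 = -25/4.
On [0, 2], p'(x) = b_1 + 2c_1·x + 3d_1·x² with b_1 = Δ_1 - h_1(2m_1 + m_2)/6 = 1/4, c_1 = m_1/2 = 7/4, d_1 = (m_2 - m_1)/(6h_1) = -13/16. So p'(0) = 1/4.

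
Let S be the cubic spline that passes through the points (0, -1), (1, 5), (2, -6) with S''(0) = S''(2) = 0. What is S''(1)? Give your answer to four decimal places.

-25.5000

Put M_i = S'' at the i-th knot. Here h = (1, 1) and Δ = (6, -11), so the interior equations h_(i-1)·M_(i-1) + 2(h_(i-1)+h_i)·M_i + h_i·M_(i+1) = 6(Δ_i − Δ_(i-1)) read
  1·M_0 + 4·M_1 + 1·M_2 = 6(Δ_1 - Δ_0) = -102
Natural end conditions: M_0 = M_2 = 0.
Solving: M_0 = 0, M_1 = -51/2, M_2 = 0.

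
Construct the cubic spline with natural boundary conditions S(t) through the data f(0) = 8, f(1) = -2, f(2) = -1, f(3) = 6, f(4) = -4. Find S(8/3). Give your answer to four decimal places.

4.8042

Put M_i = S'' at the i-th knot. Here h = (1, 1, 1, 1) and Δ = (-10, 1, 7, -10), so the interior equations h_(i-1)·M_(i-1) + 2(h_(i-1)+h_i)·M_i + h_i·M_(i+1) = 6(Δ_i − Δ_(i-1)) read
  1·M_0 + 4·M_1 + 1·M_2 = 6(Δ_1 - Δ_0) = 66
  1·M_1 + 4·M_2 + 1·M_3 = 6(Δ_2 - Δ_1) = 36
  1·M_2 + 4·M_3 + 1·M_4 = 6(Δ_3 - Δ_2) = -102
Natural end conditions: M_0 = M_4 = 0.
Forward elimination and back-substitution give M_0 = 0, M_1 = 93/7, M_2 = 90/7, M_3 = -201/7, M_4 = 0.
On [2, 3], S(t) = -1 + 15/2·(t - 2) + 45/7·(t - 2)² - 97/14·(t - 2)³.
With (t - 2) = 2/3: S(8/3) = 908/189.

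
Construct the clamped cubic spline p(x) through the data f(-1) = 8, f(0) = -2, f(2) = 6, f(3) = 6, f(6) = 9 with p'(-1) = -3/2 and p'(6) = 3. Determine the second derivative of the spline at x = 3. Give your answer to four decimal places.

Write M_i for p''(x_i). With h_i = 1, 2, 1, 3 and divided differences Δ_i = -10, 4, 0, 1, the continuity of p' gives the tridiagonal system
  1·M_0 + 6·M_1 + 2·M_2 = 6(Δ_1 - Δ_0) = 84
  2·M_1 + 6·M_2 + 1·M_3 = 6(Δ_2 - Δ_1) = -24
  1·M_2 + 8·M_3 + 3·M_4 = 6(Δ_3 - Δ_2) = 6
Clamped end conditions give two more equations: 2h_0·M_0 + h_0·M_1 = 6(Δ_0 - p'(-1)) = -51 and h_3·M_3 + 2h_3·M_4 = 6(p'(6) - Δ_3) = 12.
Solving: M_0 = -2301/61, M_1 = 1491/61, M_2 = -1521/122, M_3 = 117/61, M_4 = 127/122.

1.9180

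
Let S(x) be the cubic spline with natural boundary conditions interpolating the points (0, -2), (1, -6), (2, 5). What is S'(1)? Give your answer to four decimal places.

With m_i denoting the second derivative at x_i, h_i = 1, 1, and Δ_i = (y_(i+1) − y_i)/h_i = -4, 11:
  1·m_0 + 4·m_1 + 1·m_2 = 6(Δ_1 - Δ_0) = 90
Natural end conditions: m_0 = m_2 = 0.
Forward elimination and back-substitution give m_0 = 0, m_1 = 45/2, m_2 = 0.
On [1, 2], S'(x) = b_1 + 2c_1·(x - 1) + 3d_1·(x - 1)² with b_1 = Δ_1 - h_1(2m_1 + m_2)/6 = 7/2, c_1 = m_1/2 = 45/4, d_1 = (m_2 - m_1)/(6h_1) = -15/4. So S'(1) = 7/2.

3.5000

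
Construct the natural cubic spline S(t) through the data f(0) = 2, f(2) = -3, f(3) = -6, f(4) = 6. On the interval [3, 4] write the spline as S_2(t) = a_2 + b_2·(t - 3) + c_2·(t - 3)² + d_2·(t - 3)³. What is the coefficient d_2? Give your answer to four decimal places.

-3.9348

Put M_i = S'' at the i-th knot. Here h = (2, 1, 1) and Δ = (-5/2, -3, 12), so the interior equations h_(i-1)·M_(i-1) + 2(h_(i-1)+h_i)·M_i + h_i·M_(i+1) = 6(Δ_i − Δ_(i-1)) read
  2·M_0 + 6·M_1 + 1·M_2 = 6(Δ_1 - Δ_0) = -3
  1·M_1 + 4·M_2 + 1·M_3 = 6(Δ_2 - Δ_1) = 90
Natural end conditions: M_0 = M_3 = 0.
Hence M_0 = 0, M_1 = -102/23, M_2 = 543/23, M_3 = 0.
On [3, 4], with S_2(t) = a_2 + b_2·(t - 3) + c_2·(t - 3)² + d_2·(t - 3)³: c_2 = M_2/2 = 543/46, d_2 = (M_3 - M_2)/(6h_2) = -181/46, b_2 = Δ_2 - h_2(2M_2 + M_3)/6 = 95/23.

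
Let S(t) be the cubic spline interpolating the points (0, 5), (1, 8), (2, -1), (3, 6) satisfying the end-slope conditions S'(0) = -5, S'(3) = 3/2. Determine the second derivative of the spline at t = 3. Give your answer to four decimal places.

-38.2667

With m_i denoting the second derivative at x_i, h_i = 1, 1, 1, and Δ_i = (y_(i+1) − y_i)/h_i = 3, -9, 7:
  1·m_0 + 4·m_1 + 1·m_2 = 6(Δ_1 - Δ_0) = -72
  1·m_1 + 4·m_2 + 1·m_3 = 6(Δ_2 - Δ_1) = 96
Clamped end conditions give two more equations: 2h_0·m_0 + h_0·m_1 = 6(Δ_0 - S'(0)) = 48 and h_2·m_2 + 2h_2·m_3 = 6(S'(3) - Δ_2) = -33.
Solving: m_0 = 659/15, m_1 = -598/15, m_2 = 653/15, m_3 = -574/15.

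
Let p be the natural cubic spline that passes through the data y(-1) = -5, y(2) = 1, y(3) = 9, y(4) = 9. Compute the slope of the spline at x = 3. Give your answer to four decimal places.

4.5161

Let m_i = p''(x_i). Step sizes h_i = 3, 1, 1; slopes of the chords Δ_i = (y_(i+1) - y_i)/h_i = 2, 8, 0.
  3·m_0 + 8·m_1 + 1·m_2 = 6(Δ_1 - Δ_0) = 36
  1·m_1 + 4·m_2 + 1·m_3 = 6(Δ_2 - Δ_1) = -48
Natural end conditions: m_0 = m_3 = 0.
Solving the tridiagonal system: m_0 = 0, m_1 = 192/31, m_2 = -420/31, m_3 = 0.
On [3, 4], p'(x) = b_2 + 2c_2·(x - 3) + 3d_2·(x - 3)² with b_2 = Δ_2 - h_2(2m_2 + m_3)/6 = 140/31, c_2 = m_2/2 = -210/31, d_2 = (m_3 - m_2)/(6h_2) = 70/31. So p'(3) = 140/31.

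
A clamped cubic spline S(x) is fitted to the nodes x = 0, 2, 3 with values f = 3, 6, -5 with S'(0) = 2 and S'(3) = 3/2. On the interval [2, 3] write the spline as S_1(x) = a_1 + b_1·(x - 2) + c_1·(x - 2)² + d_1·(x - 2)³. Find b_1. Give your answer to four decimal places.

-11.0833

Put M_i = S'' at the i-th knot. Here h = (2, 1) and Δ = (3/2, -11), so the interior equations h_(i-1)·M_(i-1) + 2(h_(i-1)+h_i)·M_i + h_i·M_(i+1) = 6(Δ_i − Δ_(i-1)) read
  2·M_0 + 6·M_1 + 1·M_2 = 6(Δ_1 - Δ_0) = -75
Clamped end conditions give two more equations: 2h_0·M_0 + h_0·M_1 = 6(Δ_0 - S'(0)) = -3 and h_1·M_1 + 2h_1·M_2 = 6(S'(3) - Δ_1) = 75.
Hence M_0 = 139/12, M_1 = -74/3, M_2 = 299/6.
On [2, 3], with S_1(x) = a_1 + b_1·(x - 2) + c_1·(x - 2)² + d_1·(x - 2)³: c_1 = M_1/2 = -37/3, d_1 = (M_2 - M_1)/(6h_1) = 149/12, b_1 = Δ_1 - h_1(2M_1 + M_2)/6 = -133/12.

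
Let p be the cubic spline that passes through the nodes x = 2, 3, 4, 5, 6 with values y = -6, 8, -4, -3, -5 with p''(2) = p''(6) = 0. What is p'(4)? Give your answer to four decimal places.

-8.3750

Write σ_i for p''(x_i). With h_i = 1, 1, 1, 1 and divided differences Δ_i = 14, -12, 1, -2, the continuity of p' gives the tridiagonal system
  1·σ_0 + 4·σ_1 + 1·σ_2 = 6(Δ_1 - Δ_0) = -156
  1·σ_1 + 4·σ_2 + 1·σ_3 = 6(Δ_2 - Δ_1) = 78
  1·σ_2 + 4·σ_3 + 1·σ_4 = 6(Δ_3 - Δ_2) = -18
Natural end conditions: σ_0 = σ_4 = 0.
Forward elimination and back-substitution give σ_0 = 0, σ_1 = -1335/28, σ_2 = 243/7, σ_3 = -369/28, σ_4 = 0.
On [4, 5], p'(x) = b_2 + 2c_2·(x - 4) + 3d_2·(x - 4)² with b_2 = Δ_2 - h_2(2σ_2 + σ_3)/6 = -67/8, c_2 = σ_2/2 = 243/14, d_2 = (σ_3 - σ_2)/(6h_2) = -447/56. So p'(4) = -67/8.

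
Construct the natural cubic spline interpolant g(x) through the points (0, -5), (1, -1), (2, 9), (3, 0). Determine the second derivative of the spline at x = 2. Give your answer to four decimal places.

-32.8000

With M_i denoting the second derivative at x_i, h_i = 1, 1, 1, and Δ_i = (y_(i+1) − y_i)/h_i = 4, 10, -9:
  1·M_0 + 4·M_1 + 1·M_2 = 6(Δ_1 - Δ_0) = 36
  1·M_1 + 4·M_2 + 1·M_3 = 6(Δ_2 - Δ_1) = -114
Natural end conditions: M_0 = M_3 = 0.
Forward elimination and back-substitution give M_0 = 0, M_1 = 86/5, M_2 = -164/5, M_3 = 0.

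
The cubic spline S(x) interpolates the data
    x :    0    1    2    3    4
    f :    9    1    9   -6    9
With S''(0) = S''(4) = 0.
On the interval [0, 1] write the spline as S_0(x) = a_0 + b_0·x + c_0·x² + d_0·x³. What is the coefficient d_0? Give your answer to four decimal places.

With σ_i denoting the second derivative at x_i, h_i = 1, 1, 1, 1, and Δ_i = (y_(i+1) − y_i)/h_i = -8, 8, -15, 15:
  1·σ_0 + 4·σ_1 + 1·σ_2 = 6(Δ_1 - Δ_0) = 96
  1·σ_1 + 4·σ_2 + 1·σ_3 = 6(Δ_2 - Δ_1) = -138
  1·σ_2 + 4·σ_3 + 1·σ_4 = 6(Δ_3 - Δ_2) = 180
Natural end conditions: σ_0 = σ_4 = 0.
Solving the tridiagonal system: σ_0 = 0, σ_1 = 543/14, σ_2 = -414/7, σ_3 = 837/14, σ_4 = 0.
On [0, 1], with S_0(x) = a_0 + b_0·x + c_0·x² + d_0·x³: c_0 = σ_0/2 = 0, d_0 = (σ_1 - σ_0)/(6h_0) = 181/28, b_0 = Δ_0 - h_0(2σ_0 + σ_1)/6 = -405/28.

6.4643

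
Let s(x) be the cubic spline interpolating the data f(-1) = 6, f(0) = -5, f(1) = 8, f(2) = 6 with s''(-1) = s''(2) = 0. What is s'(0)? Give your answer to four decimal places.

3.8000

Write m_i for s''(x_i). With h_i = 1, 1, 1 and divided differences Δ_i = -11, 13, -2, the continuity of s' gives the tridiagonal system
  1·m_0 + 4·m_1 + 1·m_2 = 6(Δ_1 - Δ_0) = 144
  1·m_1 + 4·m_2 + 1·m_3 = 6(Δ_2 - Δ_1) = -90
Natural end conditions: m_0 = m_3 = 0.
Solving: m_0 = 0, m_1 = 222/5, m_2 = -168/5, m_3 = 0.
On [0, 1], s'(x) = b_1 + 2c_1·x + 3d_1·x² with b_1 = Δ_1 - h_1(2m_1 + m_2)/6 = 19/5, c_1 = m_1/2 = 111/5, d_1 = (m_2 - m_1)/(6h_1) = -13. So s'(0) = 19/5.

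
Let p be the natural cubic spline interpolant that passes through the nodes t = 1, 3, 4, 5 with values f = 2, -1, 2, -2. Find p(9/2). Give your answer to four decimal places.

Let M_i = p''(x_i). Step sizes h_i = 2, 1, 1; slopes of the chords Δ_i = (y_(i+1) - y_i)/h_i = -3/2, 3, -4.
  2·M_0 + 6·M_1 + 1·M_2 = 6(Δ_1 - Δ_0) = 27
  1·M_1 + 4·M_2 + 1·M_3 = 6(Δ_2 - Δ_1) = -42
Natural end conditions: M_0 = M_3 = 0.
Solving: M_0 = 0, M_1 = 150/23, M_2 = -279/23, M_3 = 0.
On [4, 5], p(t) = 2 + 1/23·(t - 4) - 279/46·(t - 4)² + 93/46·(t - 4)³.
With (t - 4) = 1/2: p(9/2) = 279/368.

0.7582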